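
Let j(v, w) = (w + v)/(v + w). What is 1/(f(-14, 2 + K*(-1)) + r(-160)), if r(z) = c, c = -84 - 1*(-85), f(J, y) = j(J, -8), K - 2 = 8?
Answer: 1/2 ≈ 0.50000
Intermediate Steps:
K = 10 (K = 2 + 8 = 10)
j(v, w) = 1 (j(v, w) = (v + w)/(v + w) = 1)
f(J, y) = 1
c = 1 (c = -84 + 85 = 1)
r(z) = 1
1/(f(-14, 2 + K*(-1)) + r(-160)) = 1/(1 + 1) = 1/2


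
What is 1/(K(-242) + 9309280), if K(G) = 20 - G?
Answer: 1/9309542 ≈ 1.0742e-7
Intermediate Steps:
1/(K(-242) + 9309280) = 1/((20 - 1*(-242)) + 9309280) = 1/((20 + 242) + 9309280) = 1/(262 + 9309280) = 1/9309542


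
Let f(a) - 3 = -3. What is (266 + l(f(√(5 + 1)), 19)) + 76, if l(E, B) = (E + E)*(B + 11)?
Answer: 342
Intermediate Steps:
f(a) = 0 (f(a) = 3 - 3 = 0)
l(E, B) = 2*E*(11 + B) (l(E, B) = (2*E)*(11 + B) = 2*E*(11 + B))
(266 + l(f(√(5 + 1)), 19)) + 76 = (266 + 2*0*(11 + 19)) + 76 = (266 + 2*0*30) + 76 = (266 + 0) + 76 = 266 + 76 = 342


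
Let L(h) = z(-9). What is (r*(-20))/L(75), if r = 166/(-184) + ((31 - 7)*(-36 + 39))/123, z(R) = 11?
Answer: 5975/10373 ≈ 0.57601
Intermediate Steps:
r = -1195/3772 (r = 166*(-1/184) + (24*3)*(1/123) = -83/92 + 72*(1/123) = -83/92 + 24/41 = -1195/3772 ≈ -0.31681)
L(h) = 11
(r*(-20))/L(75) = -1195/3772*(-20)/11 = (5975/943)*(1/11) = 5975/10373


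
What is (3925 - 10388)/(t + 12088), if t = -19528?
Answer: 6463/7440 ≈ 0.86868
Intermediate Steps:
(3925 - 10388)/(t + 12088) = (3925 - 10388)/(-19528 + 12088) = -6463/(-7440) = -6463*(-1/7440) = 6463/7440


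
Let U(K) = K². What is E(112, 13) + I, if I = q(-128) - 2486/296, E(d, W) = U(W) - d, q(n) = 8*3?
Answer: 10745/148 ≈ 72.601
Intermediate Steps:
q(n) = 24
E(d, W) = W² - d
I = 2309/148 (I = 24 - 2486/296 = 24 - 2486*1/296 = 24 - 1243/148 = 2309/148 ≈ 15.601)
E(112, 13) + I = (13² - 1*112) + 2309/148 = (169 - 112) + 2309/148 = 57 + 2309/148 = 10745/148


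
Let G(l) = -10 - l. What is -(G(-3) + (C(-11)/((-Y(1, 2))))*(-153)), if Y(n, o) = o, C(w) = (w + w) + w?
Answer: 5063/2 ≈ 2531.5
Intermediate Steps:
C(w) = 3*w (C(w) = 2*w + w = 3*w)
-(G(-3) + (C(-11)/((-Y(1, 2))))*(-153)) = -((-10 - 1*(-3)) + ((3*(-11))/((-1*2)))*(-153)) = -((-10 + 3) - 33/(-2)*(-153)) = -(-7 - 33*(-1/2)*(-153)) = -(-7 + (33/2)*(-153)) = -(-7 - 5049/2) = -1*(-5063/2) = 5063/2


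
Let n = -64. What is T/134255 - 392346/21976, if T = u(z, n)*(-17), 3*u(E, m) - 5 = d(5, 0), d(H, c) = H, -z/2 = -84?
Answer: -15802697261/885116364 ≈ -17.854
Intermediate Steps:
z = 168 (z = -2*(-84) = 168)
u(E, m) = 10/3 (u(E, m) = 5/3 + (⅓)*5 = 5/3 + 5/3 = 10/3)
T = -170/3 (T = (10/3)*(-17) = -170/3 ≈ -56.667)
T/134255 - 392346/21976 = -170/3/134255 - 392346/21976 = -170/3*1/134255 - 392346*1/21976 = -34/80553 - 196173/10988 = -15802697261/885116364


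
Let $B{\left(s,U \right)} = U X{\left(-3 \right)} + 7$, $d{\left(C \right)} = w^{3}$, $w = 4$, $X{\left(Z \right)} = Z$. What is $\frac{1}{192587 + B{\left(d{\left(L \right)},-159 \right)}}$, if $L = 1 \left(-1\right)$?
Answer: $\frac{1}{193071} \approx 5.1794 \cdot 10^{-6}$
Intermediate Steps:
$L = -1$
$d{\left(C \right)} = 64$ ($d{\left(C \right)} = 4^{3} = 64$)
$B{\left(s,U \right)} = 7 - 3 U$ ($B{\left(s,U \right)} = U \left(-3\right) + 7 = - 3 U + 7 = 7 - 3 U$)
$\frac{1}{192587 + B{\left(d{\left(L \right)},-159 \right)}} = \frac{1}{192587 + \left(7 - -477\right)} = \frac{1}{192587 + \left(7 + 477\right)} = \frac{1}{192587 + 484} = \frac{1}{193071}$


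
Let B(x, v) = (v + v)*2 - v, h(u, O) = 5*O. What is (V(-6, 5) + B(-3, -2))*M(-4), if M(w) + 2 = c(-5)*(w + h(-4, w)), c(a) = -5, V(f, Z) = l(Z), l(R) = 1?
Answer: -590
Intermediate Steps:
V(f, Z) = 1
B(x, v) = 3*v (B(x, v) = (2*v)*2 - v = 4*v - v = 3*v)
M(w) = -2 - 30*w (M(w) = -2 - 5*(w + 5*w) = -2 - 30*w)
(V(-6, 5) + B(-3, -2))*M(-4) = (1 + 3*(-2))*(-2 - 30*(-4)) = (1 - 6)*(-2 + 120) = -5*118 = -590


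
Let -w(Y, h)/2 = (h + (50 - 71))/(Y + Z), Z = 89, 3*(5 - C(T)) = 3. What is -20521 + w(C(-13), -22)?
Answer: -1908367/93 ≈ -20520.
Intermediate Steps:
C(T) = 4 (C(T) = 5 - ⅓*3 = 5 - 1 = 4)
w(Y, h) = -2*(-21 + h)/(89 + Y) (w(Y, h) = -2*(h + (50 - 71))/(Y + 89) = -2*(h - 21)/(89 + Y) = -2*(-21 + h)/(89 + Y))
-20521 + w(C(-13), -22) = -20521 + 2*(21 - 1*(-22))/(89 + 4) = -20521 + 2*(21 + 22)/93 = -20521 + 2*(1/93)*43 = -20521 + 86/93 = -1908367/93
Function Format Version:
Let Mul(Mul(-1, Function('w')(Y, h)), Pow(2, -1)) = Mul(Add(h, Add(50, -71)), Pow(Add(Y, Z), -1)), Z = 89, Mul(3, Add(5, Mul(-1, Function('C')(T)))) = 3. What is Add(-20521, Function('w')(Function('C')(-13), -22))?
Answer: Rational(-1908367, 93) ≈ -20520.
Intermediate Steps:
Function('C')(T) = 4 (Function('C')(T) = Add(5, Mul(Rational(-1, 3), 3)) = Add(5, -1) = 4)
Function('w')(Y, h) = Mul(-2, Pow(Add(89, Y), -1), Add(-21, h)) (Function('w')(Y, h) = Mul(-2, Mul(Add(h, Add(50, -71)), Pow(Add(Y, 89), -1))) = Mul(-2, Mul(Add(h, -21), Pow(Add(89, Y), -1))) = Mul(-2, Mul(Add(-21, h), Pow(Add(89, Y), -1))) = Mul(-2, Mul(Pow(Add(89, Y), -1), Add(-21, h))) = Mul(-2, Pow(Add(89, Y), -1), Add(-21, h)))
Add(-20521, Function('w')(Function('C')(-13), -22)) = Add(-20521, Mul(2, Pow(Add(89, 4), -1), Add(21, Mul(-1, -22)))) = Add(-20521, Mul(2, Pow(93, -1), Add(21, 22))) = Add(-20521, Mul(2, Rational(1, 93), 43)) = Add(-20521, Rational(86, 93)) = Rational(-1908367, 93)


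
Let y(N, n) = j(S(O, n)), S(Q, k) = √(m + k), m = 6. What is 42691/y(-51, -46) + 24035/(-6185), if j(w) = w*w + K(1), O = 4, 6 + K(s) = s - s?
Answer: -53029889/56902 ≈ -931.95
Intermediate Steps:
K(s) = -6 (K(s) = -6 + (s - s) = -6 + 0 = -6)
S(Q, k) = √(6 + k)
j(w) = -6 + w² (j(w) = w*w - 6 = w² - 6 = -6 + w²)
y(N, n) = n (y(N, n) = -6 + (√(6 + n))² = -6 + (6 + n) = n)
42691/y(-51, -46) + 24035/(-6185) = 42691/(-46) + 24035/(-6185) = 42691*(-1/46) + 24035*(-1/6185) = -42691/46 - 4807/1237 = -53029889/56902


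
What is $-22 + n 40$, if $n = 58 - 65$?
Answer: $-302$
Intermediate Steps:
$n = -7$ ($n = 58 - 65 = -7$)
$-22 + n 40 = -22 - 280 = -302$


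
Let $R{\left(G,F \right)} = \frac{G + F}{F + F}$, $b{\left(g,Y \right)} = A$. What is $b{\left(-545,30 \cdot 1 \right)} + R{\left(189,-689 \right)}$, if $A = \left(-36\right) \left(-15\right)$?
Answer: $\frac{372310}{689} \approx 540.36$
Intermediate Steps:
$A = 540$
$b{\left(g,Y \right)} = 540$
$R{\left(G,F \right)} = \frac{F + G}{2 F}$
$b{\left(-545,30 \cdot 1 \right)} + R{\left(189,-689 \right)} = 540 + \frac{-689 + 189}{2 \left(-689\right)} = 540 + \frac{1}{2} \left(- \frac{1}{689}\right) \left(-500\right) = 540 + \frac{250}{689} = \frac{372310}{689}$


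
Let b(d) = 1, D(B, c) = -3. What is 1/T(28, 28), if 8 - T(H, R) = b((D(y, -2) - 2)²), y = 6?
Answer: ⅐ ≈ 0.14286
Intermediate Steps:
T(H, R) = 7 (T(H, R) = 8 - 1*1 = 8 - 1 = 7)
1/T(28, 28) = 1/7 = ⅐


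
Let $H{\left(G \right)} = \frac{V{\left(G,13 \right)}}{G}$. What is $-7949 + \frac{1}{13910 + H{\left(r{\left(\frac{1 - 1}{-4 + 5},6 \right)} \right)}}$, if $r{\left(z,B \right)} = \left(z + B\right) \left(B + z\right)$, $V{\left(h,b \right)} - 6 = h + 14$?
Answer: $- \frac{995246587}{125204} \approx -7949.0$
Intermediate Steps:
$V{\left(h,b \right)} = 20 + h$ ($V{\left(h,b \right)} = 6 + \left(h + 14\right) = 6 + \left(14 + h\right) = 20 + h$)
$r{\left(z,B \right)} = \left(B + z\right)^{2}$ ($r{\left(z,B \right)} = \left(B + z\right) \left(B + z\right) = \left(B + z\right)^{2}$)
$H{\left(G \right)} = \frac{20 + G}{G}$
$-7949 + \frac{1}{13910 + H{\left(r{\left(\frac{1 - 1}{-4 + 5},6 \right)} \right)}} = -7949 + \frac{1}{13910 + \frac{20 + \left(6 + \frac{1 - 1}{-4 + 5}\right)^{2}}{\left(6 + \frac{1 - 1}{-4 + 5}\right)^{2}}} = -7949 + \frac{1}{13910 + \frac{20 + \left(6 + \frac{0}{1}\right)^{2}}{\left(6 + \frac{0}{1}\right)^{2}}} = -7949 + \frac{1}{13910 + \frac{20 + \left(6 + 0 \cdot 1\right)^{2}}{\left(6 + 0 \cdot 1\right)^{2}}} = -7949 + \frac{1}{13910 + \frac{20 + \left(6 + 0\right)^{2}}{\left(6 + 0\right)^{2}}} = -7949 + \frac{1}{13910 + \frac{20 + 6^{2}}{6^{2}}} = -7949 + \frac{1}{13910 + \frac{20 + 36}{36}} = -7949 + \frac{1}{13910 + \frac{1}{36} \cdot 56} = -7949 + \frac{1}{13910 + \frac{14}{9}} = -7949 + \frac{1}{\frac{125204}{9}} = -7949 + \frac{9}{125204} = - \frac{995246587}{125204}$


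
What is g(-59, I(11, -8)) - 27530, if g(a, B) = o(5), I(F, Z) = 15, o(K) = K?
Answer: -27525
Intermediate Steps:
g(a, B) = 5
g(-59, I(11, -8)) - 27530 = 5 - 27530 = -27525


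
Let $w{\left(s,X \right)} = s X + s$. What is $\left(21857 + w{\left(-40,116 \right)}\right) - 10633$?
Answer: $6544$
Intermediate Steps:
$w{\left(s,X \right)} = s + X s$ ($w{\left(s,X \right)} = X s + s = s + X s$)
$\left(21857 + w{\left(-40,116 \right)}\right) - 10633 = \left(21857 - 40 \left(1 + 116\right)\right) - 10633 = \left(21857 - 4680\right) - 10633 = 17177 - 10633 = 6544$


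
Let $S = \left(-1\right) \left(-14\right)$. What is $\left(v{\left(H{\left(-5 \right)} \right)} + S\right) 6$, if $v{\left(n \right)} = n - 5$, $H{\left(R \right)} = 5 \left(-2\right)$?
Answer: $-6$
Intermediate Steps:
$S = 14$
$H{\left(R \right)} = -10$
$v{\left(n \right)} = -5 + n$ ($v{\left(n \right)} = n - 5 = -5 + n$)
$\left(v{\left(H{\left(-5 \right)} \right)} + S\right) 6 = \left(\left(-5 - 10\right) + 14\right) 6 = \left(-15 + 14\right) 6 = \left(-1\right) 6 = -6$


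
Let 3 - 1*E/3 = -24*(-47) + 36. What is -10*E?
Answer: 34830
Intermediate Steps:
E = -3483 (E = 9 - 3*(-24*(-47) + 36) = 9 - 3*(1128 + 36) = 9 - 3*1164 = 9 - 3492 = -3483)
-10*E = -10*(-3483) = 34830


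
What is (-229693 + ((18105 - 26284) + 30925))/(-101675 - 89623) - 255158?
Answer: -48811008137/191298 ≈ -2.5516e+5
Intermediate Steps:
(-229693 + ((18105 - 26284) + 30925))/(-101675 - 89623) - 255158 = (-229693 + (-8179 + 30925))/(-191298) - 255158 = (-229693 + 22746)*(-1/191298) - 255158 = -206947*(-1/191298) - 255158 = 206947/191298 - 255158 = -48811008137/191298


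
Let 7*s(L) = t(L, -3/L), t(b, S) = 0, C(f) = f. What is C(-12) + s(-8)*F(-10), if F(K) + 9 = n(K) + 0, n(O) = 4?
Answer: -12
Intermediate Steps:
s(L) = 0 (s(L) = (1/7)*0 = 0)
F(K) = -5 (F(K) = -9 + (4 + 0) = -9 + 4 = -5)
C(-12) + s(-8)*F(-10) = -12 + 0*(-5) = -12 + 0 = -12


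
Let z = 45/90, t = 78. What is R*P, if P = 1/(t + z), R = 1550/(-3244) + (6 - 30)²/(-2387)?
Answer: -2784197/303929549 ≈ -0.0091607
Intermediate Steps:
z = ½ (z = 45*(1/90) = ½ ≈ 0.50000)
R = -2784197/3871714 (R = 1550*(-1/3244) + (-24)²*(-1/2387) = -775/1622 + 576*(-1/2387) = -775/1622 - 576/2387 = -2784197/3871714 ≈ -0.71911)
P = 2/157 (P = 1/(78 + ½) = 1/(157/2) = 2/157 ≈ 0.012739)
R*P = -2784197/3871714*2/157 = -2784197/303929549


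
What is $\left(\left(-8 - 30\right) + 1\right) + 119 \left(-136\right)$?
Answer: $-16221$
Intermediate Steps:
$\left(\left(-8 - 30\right) + 1\right) + 119 \left(-136\right) = \left(-38 + 1\right) - 16184 = -37 - 16184 = -16221$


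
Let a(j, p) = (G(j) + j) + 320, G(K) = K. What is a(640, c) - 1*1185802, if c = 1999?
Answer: -1184202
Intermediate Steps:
a(j, p) = 320 + 2*j (a(j, p) = (j + j) + 320 = 2*j + 320 = 320 + 2*j)
a(640, c) - 1*1185802 = (320 + 2*640) - 1*1185802 = (320 + 1280) - 1185802 = 1600 - 1185802 = -1184202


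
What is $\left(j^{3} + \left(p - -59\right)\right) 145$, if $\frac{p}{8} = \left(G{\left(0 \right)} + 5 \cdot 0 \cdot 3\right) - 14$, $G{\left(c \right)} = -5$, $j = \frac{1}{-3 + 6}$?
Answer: $- \frac{363950}{27} \approx -13480.0$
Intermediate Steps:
$j = \frac{1}{3} \approx 0.33333$
$p = -152$ ($p = 8 \left(\left(-5 + 5 \cdot 0 \cdot 3\right) - 14\right) = 8 \left(\left(-5 + 0 \cdot 3\right) - 14\right) = 8 \left(\left(-5 + 0\right) - 14\right) = 8 \left(-5 - 14\right) = 8 \left(-19\right) = -152$)
$\left(j^{3} + \left(p - -59\right)\right) 145 = \left(\left(\frac{1}{3}\right)^{3} - 93\right) 145 = \left(\frac{1}{27} + \left(-152 + 59\right)\right) 145 = \left(\frac{1}{27} - 93\right) 145 = \left(- \frac{2510}{27}\right) 145 = - \frac{363950}{27}$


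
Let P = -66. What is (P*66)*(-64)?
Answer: 278784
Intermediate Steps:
(P*66)*(-64) = -66*66*(-64) = -4356*(-64) = 278784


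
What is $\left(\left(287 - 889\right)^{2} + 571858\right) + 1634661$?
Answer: $2568923$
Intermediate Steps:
$\left(\left(287 - 889\right)^{2} + 571858\right) + 1634661 = \left(\left(-602\right)^{2} + 571858\right) + 1634661 = \left(362404 + 571858\right) + 1634661 = 934262 + 1634661 = 2568923$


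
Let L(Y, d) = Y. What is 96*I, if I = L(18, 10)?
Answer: 1728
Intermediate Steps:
I = 18
96*I = 96*18 = 1728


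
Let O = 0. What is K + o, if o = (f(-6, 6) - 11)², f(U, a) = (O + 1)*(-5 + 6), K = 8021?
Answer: 8121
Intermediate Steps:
f(U, a) = 1 (f(U, a) = (0 + 1)*(-5 + 6) = 1*1 = 1)
o = 100 (o = (1 - 11)² = (-10)² = 100)
K + o = 8021 + 100 = 8121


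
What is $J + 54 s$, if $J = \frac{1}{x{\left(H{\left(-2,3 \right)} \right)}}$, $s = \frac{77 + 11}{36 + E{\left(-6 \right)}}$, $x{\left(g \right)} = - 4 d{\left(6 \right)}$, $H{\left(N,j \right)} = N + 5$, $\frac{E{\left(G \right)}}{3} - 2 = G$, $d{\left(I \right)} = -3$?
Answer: $\frac{2377}{12} \approx 198.08$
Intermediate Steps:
$E{\left(G \right)} = 6 + 3 G$
$H{\left(N,j \right)} = 5 + N$
$x{\left(g \right)} = 12$ ($x{\left(g \right)} = \left(-4\right) \left(-3\right) = 12$)
$s = \frac{11}{3}$ ($s = \frac{77 + 11}{36 + \left(6 + 3 \left(-6\right)\right)} = \frac{88}{36 + \left(6 - 18\right)} = \frac{88}{36 - 12} = \frac{88}{24} = 88 \cdot \frac{1}{24} = \frac{11}{3} \approx 3.6667$)
$J = \frac{1}{12} \approx 0.083333$
$J + 54 s = \frac{1}{12} + 54 \cdot \frac{11}{3} = \frac{1}{12} + 198 = \frac{2377}{12}$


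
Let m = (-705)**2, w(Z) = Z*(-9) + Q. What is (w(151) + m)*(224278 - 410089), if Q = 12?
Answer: -92102424858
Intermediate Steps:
w(Z) = 12 - 9*Z (w(Z) = Z*(-9) + 12 = -9*Z + 12 = 12 - 9*Z)
m = 497025
(w(151) + m)*(224278 - 410089) = ((12 - 9*151) + 497025)*(224278 - 410089) = ((12 - 1359) + 497025)*(-185811) = (-1347 + 497025)*(-185811) = 495678*(-185811) = -92102424858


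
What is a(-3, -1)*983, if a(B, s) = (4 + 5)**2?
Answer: 79623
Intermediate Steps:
a(B, s) = 81 (a(B, s) = 9**2 = 81)
a(-3, -1)*983 = 81*983 = 79623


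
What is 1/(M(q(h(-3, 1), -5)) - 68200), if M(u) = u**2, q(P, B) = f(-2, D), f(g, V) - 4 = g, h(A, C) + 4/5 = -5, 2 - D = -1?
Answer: -1/68196 ≈ -1.4664e-5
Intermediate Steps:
D = 3 (D = 2 - 1*(-1) = 2 + 1 = 3)
h(A, C) = -29/5 (h(A, C) = -4/5 - 5 = -29/5)
f(g, V) = 4 + g
q(P, B) = 2 (q(P, B) = 4 - 2 = 2)
1/(M(q(h(-3, 1), -5)) - 68200) = 1/(2**2 - 68200) = 1/(4 - 68200) = 1/(-68196) = -1/68196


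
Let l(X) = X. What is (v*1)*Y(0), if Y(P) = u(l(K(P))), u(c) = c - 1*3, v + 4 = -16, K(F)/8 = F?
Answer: 60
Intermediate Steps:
K(F) = 8*F
v = -20 (v = -4 - 16 = -20)
u(c) = -3 + c (u(c) = c - 3 = -3 + c)
Y(P) = -3 + 8*P
(v*1)*Y(0) = (-20*1)*(-3 + 8*0) = -20*(-3 + 0) = -20*(-3) = 60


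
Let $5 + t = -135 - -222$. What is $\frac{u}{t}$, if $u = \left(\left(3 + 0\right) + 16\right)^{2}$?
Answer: $\frac{361}{82} \approx 4.4024$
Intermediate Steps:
$u = 361$ ($u = \left(3 + 16\right)^{2} = 19^{2} = 361$)
$t = 82$ ($t = -5 - -87 = -5 + \left(-135 + 222\right) = -5 + 87 = 82$)
$\frac{u}{t} = \frac{361}{82}$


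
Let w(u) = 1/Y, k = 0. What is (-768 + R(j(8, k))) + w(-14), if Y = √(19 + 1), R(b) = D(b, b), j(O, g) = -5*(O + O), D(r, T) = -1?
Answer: -769 + √5/10 ≈ -768.78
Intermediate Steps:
j(O, g) = -10*O
R(b) = -1
Y = 2*√5 (Y = √20 = 2*√5 ≈ 4.4721)
w(u) = √5/10 (w(u) = 1/(2*√5) = √5/10)
(-768 + R(j(8, k))) + w(-14) = (-768 - 1) + √5/10 = -769 + √5/10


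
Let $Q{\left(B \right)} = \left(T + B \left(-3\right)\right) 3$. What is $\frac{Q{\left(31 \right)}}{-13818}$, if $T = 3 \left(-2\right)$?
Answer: $\frac{99}{4606} \approx 0.021494$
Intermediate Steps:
$T = -6$
$Q{\left(B \right)} = -18 - 9 B$ ($Q{\left(B \right)} = \left(-6 + B \left(-3\right)\right) 3 = \left(-6 - 3 B\right) 3 = -18 - 9 B$)
$\frac{Q{\left(31 \right)}}{-13818} = \frac{-18 - 279}{-13818} = \left(-18 - 279\right) \left(- \frac{1}{13818}\right) = \left(-297\right) \left(- \frac{1}{13818}\right) = \frac{99}{4606}$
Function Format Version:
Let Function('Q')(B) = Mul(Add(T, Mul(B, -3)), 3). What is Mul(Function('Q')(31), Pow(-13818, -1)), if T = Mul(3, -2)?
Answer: Rational(99, 4606) ≈ 0.021494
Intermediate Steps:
T = -6
Function('Q')(B) = Add(-18, Mul(-9, B)) (Function('Q')(B) = Mul(Add(-6, Mul(B, -3)), 3) = Mul(Add(-6, Mul(-3, B)), 3) = Add(-18, Mul(-9, B)))
Mul(Function('Q')(31), Pow(-13818, -1)) = Mul(Add(-18, Mul(-9, 31)), Pow(-13818, -1)) = Mul(Add(-18, -279), Rational(-1, 13818)) = Mul(-297, Rational(-1, 13818)) = Rational(99, 4606)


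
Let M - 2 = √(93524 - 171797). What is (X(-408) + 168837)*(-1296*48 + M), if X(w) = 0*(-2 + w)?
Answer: -10502674422 + 506511*I*√8697 ≈ -1.0503e+10 + 4.7236e+7*I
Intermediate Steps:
X(w) = 0
M = 2 + 3*I*√8697 (M = 2 + √(93524 - 171797) = 2 + √(-78273) = 2 + 3*I*√8697 ≈ 2.0 + 279.77*I)
(X(-408) + 168837)*(-1296*48 + M) = (0 + 168837)*(-1296*48 + (2 + 3*I*√8697)) = 168837*(-62208 + (2 + 3*I*√8697)) = 168837*(-62206 + 3*I*√8697) = -10502674422 + 506511*I*√8697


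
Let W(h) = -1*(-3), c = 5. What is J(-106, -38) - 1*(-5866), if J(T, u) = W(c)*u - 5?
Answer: 5747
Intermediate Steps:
W(h) = 3
J(T, u) = -5 + 3*u (J(T, u) = 3*u - 5 = -5 + 3*u)
J(-106, -38) - 1*(-5866) = (-5 + 3*(-38)) - 1*(-5866) = (-5 - 114) + 5866 = -119 + 5866 = 5747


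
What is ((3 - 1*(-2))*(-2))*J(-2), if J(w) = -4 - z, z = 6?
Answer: 100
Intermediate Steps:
J(w) = -10 (J(w) = -4 - 1*6 = -4 - 6 = -10)
((3 - 1*(-2))*(-2))*J(-2) = ((3 - 1*(-2))*(-2))*(-10) = ((3 + 2)*(-2))*(-10) = (5*(-2))*(-10) = -10*(-10) = 100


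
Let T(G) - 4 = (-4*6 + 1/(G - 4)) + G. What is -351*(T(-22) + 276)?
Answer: -164241/2 ≈ -82121.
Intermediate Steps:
T(G) = -20 + G + 1/(-4 + G) (T(G) = 4 + ((-4*6 + 1/(G - 4)) + G) = 4 + ((-24 + 1/(-4 + G)) + G) = 4 + (-24 + G + 1/(-4 + G)) = -20 + G + 1/(-4 + G))
-351*(T(-22) + 276) = -351*((81 + (-22)**2 - 24*(-22))/(-4 - 22) + 276) = -351*((81 + 484 + 528)/(-26) + 276) = -351*(-1/26*1093 + 276) = -351*(-1093/26 + 276) = -351*6083/26 = -164241/2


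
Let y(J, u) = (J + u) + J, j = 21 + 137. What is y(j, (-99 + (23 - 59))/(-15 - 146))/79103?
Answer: 51011/12735583 ≈ 0.0040054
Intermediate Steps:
j = 158
y(J, u) = u + 2*J
y(j, (-99 + (23 - 59))/(-15 - 146))/79103 = ((-99 + (23 - 59))/(-15 - 146) + 2*158)/79103 = ((-99 - 36)/(-161) + 316)*(1/79103) = (-135*(-1/161) + 316)*(1/79103) = (135/161 + 316)*(1/79103) = (51011/161)*(1/79103) = 51011/12735583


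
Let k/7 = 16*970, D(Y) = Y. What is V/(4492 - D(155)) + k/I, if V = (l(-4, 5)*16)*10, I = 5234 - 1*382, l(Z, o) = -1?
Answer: 117598840/5260781 ≈ 22.354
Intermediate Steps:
I = 4852 (I = 5234 - 382 = 4852)
k = 108640 (k = 7*(16*970) = 7*15520 = 108640)
V = -160 (V = -1*16*10 = -16*10 = -160)
V/(4492 - D(155)) + k/I = -160/(4492 - 1*155) + 108640/4852 = -160/(4492 - 155) + 108640*(1/4852) = -160/4337 + 27160/1213 = 117598840/5260781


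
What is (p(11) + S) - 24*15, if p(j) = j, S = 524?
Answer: 175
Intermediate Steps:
(p(11) + S) - 24*15 = (11 + 524) - 24*15 = 535 - 360 = 175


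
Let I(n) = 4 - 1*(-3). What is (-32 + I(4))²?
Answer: 625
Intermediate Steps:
I(n) = 7 (I(n) = 4 + 3 = 7)
(-32 + I(4))² = (-32 + 7)² = (-25)² = 625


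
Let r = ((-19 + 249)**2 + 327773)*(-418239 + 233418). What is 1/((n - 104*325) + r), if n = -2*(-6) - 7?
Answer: -1/70356398328 ≈ -1.4213e-11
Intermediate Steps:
n = 5 (n = 12 - 7 = 5)
r = -70356364533 (r = (230**2 + 327773)*(-184821) = (52900 + 327773)*(-184821) = 380673*(-184821) = -70356364533)
1/((n - 104*325) + r) = 1/((5 - 104*325) - 70356364533) = 1/((5 - 33800) - 70356364533) = 1/(-33795 - 70356364533) = 1/(-70356398328) = -1/70356398328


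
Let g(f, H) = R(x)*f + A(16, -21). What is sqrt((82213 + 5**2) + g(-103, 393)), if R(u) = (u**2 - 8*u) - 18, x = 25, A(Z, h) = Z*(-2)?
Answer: sqrt(40285) ≈ 200.71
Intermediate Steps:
A(Z, h) = -2*Z
R(u) = -18 + u**2 - 8*u
g(f, H) = -32 + 407*f (g(f, H) = (-18 + 25**2 - 8*25)*f - 2*16 = (-18 + 625 - 200)*f - 32 = 407*f - 32 = -32 + 407*f)
sqrt((82213 + 5**2) + g(-103, 393)) = sqrt((82213 + 5**2) + (-32 + 407*(-103))) = sqrt((82213 + 25) + (-32 - 41921)) = sqrt(82238 - 41953) = sqrt(40285)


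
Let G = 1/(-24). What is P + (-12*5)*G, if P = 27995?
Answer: 55995/2 ≈ 27998.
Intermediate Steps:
G = -1/24 ≈ -0.041667
P + (-12*5)*G = 27995 - 12*5*(-1/24) = 27995 - 60*(-1/24) = 27995 + 5/2 = 55995/2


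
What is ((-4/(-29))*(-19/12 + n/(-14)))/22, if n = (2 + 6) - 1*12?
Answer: -109/13398 ≈ -0.0081355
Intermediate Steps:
n = -4 (n = 8 - 12 = -4)
((-4/(-29))*(-19/12 + n/(-14)))/22 = ((-4/(-29))*(-19/12 - 4/(-14)))/22 = ((-4*(-1/29))*(-19*1/12 - 4*(-1/14)))*(1/22) = (4*(-19/12 + 2/7)/29)*(1/22) = ((4/29)*(-109/84))*(1/22) = -109/609*1/22 = -109/13398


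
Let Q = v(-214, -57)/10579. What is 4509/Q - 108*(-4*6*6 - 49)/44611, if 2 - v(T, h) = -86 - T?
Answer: -4825337397/12746 ≈ -3.7858e+5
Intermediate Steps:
v(T, h) = 88 + T (v(T, h) = 2 - (-86 - T) = 2 + (86 + T) = 88 + T)
Q = -126/10579 (Q = (88 - 214)/10579 = -126*1/10579 = -126/10579 ≈ -0.011910)
4509/Q - 108*(-4*6*6 - 49)/44611 = 4509/(-126/10579) - 108*(-4*6*6 - 49)/44611 = 4509*(-10579/126) - 108*(-24*6 - 49)*(1/44611) = -5300079/14 - 108*(-144 - 49)*(1/44611) = -5300079/14 - 108*(-193)*(1/44611) = -5300079/14 + 20844*(1/44611) = -5300079/14 + 20844/44611 = -4825337397/12746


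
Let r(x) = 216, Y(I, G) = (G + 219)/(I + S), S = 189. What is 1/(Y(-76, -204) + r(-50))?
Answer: 113/24423 ≈ 0.0046268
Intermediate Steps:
Y(I, G) = (219 + G)/(189 + I) (Y(I, G) = (G + 219)/(I + 189) = (219 + G)/(189 + I))
1/(Y(-76, -204) + r(-50)) = 1/((219 - 204)/(189 - 76) + 216) = 1/(15/113 + 216) = 1/(24423/113) = 113/24423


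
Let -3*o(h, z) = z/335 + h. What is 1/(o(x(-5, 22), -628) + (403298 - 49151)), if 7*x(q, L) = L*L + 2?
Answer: 7035/2491265731 ≈ 2.8239e-6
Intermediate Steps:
x(q, L) = 2/7 + L²/7 (x(q, L) = (L*L + 2)/7 = (L² + 2)/7 = (2 + L²)/7 = 2/7 + L²/7)
o(h, z) = -h/3 - z/1005 (o(h, z) = -(z/335 + h)/3 = -(h + z/335)/3 = -h/3 - z/1005)
1/(o(x(-5, 22), -628) + (403298 - 49151)) = 1/((-(2/7 + (⅐)*22²)/3 - 1/1005*(-628)) + (403298 - 49151)) = 1/((-(2/7 + (⅐)*484)/3 + 628/1005) + 354147) = 1/((-(2/7 + 484/7)/3 + 628/1005) + 354147) = 1/((-⅓*486/7 + 628/1005) + 354147) = 1/((-162/7 + 628/1005) + 354147) = 1/(-158414/7035 + 354147) = 1/(2491265731/7035) = 7035/2491265731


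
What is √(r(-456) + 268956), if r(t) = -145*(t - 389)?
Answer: √391481 ≈ 625.68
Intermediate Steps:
r(t) = 56405 - 145*t (r(t) = -145*(-389 + t) = 56405 - 145*t)
√(r(-456) + 268956) = √((56405 - 145*(-456)) + 268956) = √((56405 + 66120) + 268956) = √(122525 + 268956) = √391481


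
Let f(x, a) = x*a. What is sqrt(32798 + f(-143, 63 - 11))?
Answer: 3*sqrt(2818) ≈ 159.25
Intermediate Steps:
f(x, a) = a*x
sqrt(32798 + f(-143, 63 - 11)) = sqrt(32798 + (63 - 11)*(-143)) = sqrt(32798 + 52*(-143)) = sqrt(32798 - 7436) = sqrt(25362) = 3*sqrt(2818)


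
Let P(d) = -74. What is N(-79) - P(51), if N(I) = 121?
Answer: 195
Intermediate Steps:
N(-79) - P(51) = 121 - 1*(-74) = 121 + 74 = 195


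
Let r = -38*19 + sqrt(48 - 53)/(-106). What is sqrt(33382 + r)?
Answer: sqrt(366967760 - 106*I*sqrt(5))/106 ≈ 180.72 - 5.8363e-5*I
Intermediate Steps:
r = -722 - I*sqrt(5)/106 (r = -722 + sqrt(-5)*(-1/106) = -722 + (I*sqrt(5))*(-1/106) = -722 - I*sqrt(5)/106 ≈ -722.0 - 0.021095*I)
sqrt(33382 + r) = sqrt(33382 + (-722 - I*sqrt(5)/106)) = sqrt(32660 - I*sqrt(5)/106)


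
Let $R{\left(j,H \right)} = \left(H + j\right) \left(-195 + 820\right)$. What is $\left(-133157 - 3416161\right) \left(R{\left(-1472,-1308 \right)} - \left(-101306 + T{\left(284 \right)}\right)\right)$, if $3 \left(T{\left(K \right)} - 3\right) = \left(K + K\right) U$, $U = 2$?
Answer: $5808727472062$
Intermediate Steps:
$T{\left(K \right)} = 3 + \frac{4 K}{3}$ ($T{\left(K \right)} = 3 + \frac{\left(K + K\right) 2}{3} = 3 + \frac{2 K 2}{3} = 3 + \frac{4 K}{3}$)
$R{\left(j,H \right)} = 625 H + 625 j$ ($R{\left(j,H \right)} = \left(H + j\right) 625 = 625 H + 625 j$)
$\left(-133157 - 3416161\right) \left(R{\left(-1472,-1308 \right)} - \left(-101306 + T{\left(284 \right)}\right)\right) = \left(-133157 - 3416161\right) \left(\left(625 \left(-1308\right) + 625 \left(-1472\right)\right) + \left(101306 - \left(3 + \frac{4}{3} \cdot 284\right)\right)\right) = - 3549318 \left(\left(-817500 - 920000\right) + \left(101306 - \left(3 + \frac{1136}{3}\right)\right)\right) = - 3549318 \left(-1737500 + \left(101306 - \frac{1145}{3}\right)\right) = - 3549318 \left(-1737500 + \frac{302773}{3}\right) = \left(-3549318\right) \left(- \frac{4909727}{3}\right) = 5808727472062$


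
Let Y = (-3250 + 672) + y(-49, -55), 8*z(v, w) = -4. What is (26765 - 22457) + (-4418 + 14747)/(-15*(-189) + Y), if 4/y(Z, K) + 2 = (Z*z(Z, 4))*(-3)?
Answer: 56235257/12933 ≈ 4348.2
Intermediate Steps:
z(v, w) = -1/2 (z(v, w) = (1/8)*(-4) = -1/2)
y(Z, K) = 4/(-2 + 3*Z/2) (y(Z, K) = 4/(-2 + (Z*(-1/2))*(-3)) = 4/(-2 - Z/2*(-3)) = 4/(-2 + 3*Z/2))
Y = -389286/151 (Y = (-3250 + 672) + 8/(-4 + 3*(-49)) = -2578 + 8/(-4 - 147) = -2578 + 8/(-151) = -2578 + 8*(-1/151) = -2578 - 8/151 = -389286/151 ≈ -2578.1)
(26765 - 22457) + (-4418 + 14747)/(-15*(-189) + Y) = (26765 - 22457) + (-4418 + 14747)/(-15*(-189) - 389286/151) = 4308 + 10329/(2835 - 389286/151) = 4308 + 10329/(38799/151) = 4308 + 10329*(151/38799) = 4308 + 519893/12933 = 56235257/12933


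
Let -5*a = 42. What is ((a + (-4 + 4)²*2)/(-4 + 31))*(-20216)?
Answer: 283024/45 ≈ 6289.4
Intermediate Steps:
a = -42/5 (a = -⅕*42 = -42/5 ≈ -8.4000)
((a + (-4 + 4)²*2)/(-4 + 31))*(-20216) = ((-42/5 + (-4 + 4)²*2)/(-4 + 31))*(-20216) = ((-42/5 + 0²*2)/27)*(-20216) = ((-42/5 + 0*2)*(1/27))*(-20216) = ((-42/5 + 0)*(1/27))*(-20216) = -42/5*1/27*(-20216) = -14/45*(-20216) = 283024/45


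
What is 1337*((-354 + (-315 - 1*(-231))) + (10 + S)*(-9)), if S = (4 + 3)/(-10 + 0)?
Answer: -6975129/10 ≈ -6.9751e+5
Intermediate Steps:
S = -7/10 (S = 7/(-10) = 7*(-⅒) = -7/10 ≈ -0.70000)
1337*((-354 + (-315 - 1*(-231))) + (10 + S)*(-9)) = 1337*((-354 + (-315 - 1*(-231))) + (10 - 7/10)*(-9)) = 1337*((-354 + (-315 + 231)) + (93/10)*(-9)) = 1337*((-354 - 84) - 837/10) = 1337*(-438 - 837/10) = 1337*(-5217/10) = -6975129/10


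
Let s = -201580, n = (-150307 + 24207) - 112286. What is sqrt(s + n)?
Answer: I*sqrt(439966) ≈ 663.3*I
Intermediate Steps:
n = -238386 (n = -126100 - 112286 = -238386)
sqrt(s + n) = sqrt(-201580 - 238386) = sqrt(-439966) = I*sqrt(439966)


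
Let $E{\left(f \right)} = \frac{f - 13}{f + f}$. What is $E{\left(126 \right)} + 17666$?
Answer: $\frac{4451945}{252} \approx 17666.0$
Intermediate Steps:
$E{\left(f \right)} = \frac{-13 + f}{2 f}$
$E{\left(126 \right)} + 17666 = \frac{-13 + 126}{2 \cdot 126} + 17666 = \frac{1}{2} \cdot \frac{1}{126} \cdot 113 + 17666 = \frac{113}{252} + 17666 = \frac{4451945}{252}$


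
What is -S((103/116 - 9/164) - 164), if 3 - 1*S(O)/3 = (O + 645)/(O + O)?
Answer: -3473865/258674 ≈ -13.430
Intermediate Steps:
S(O) = 9 - 3*(645 + O)/(2*O) (S(O) = 9 - 3*(O + 645)/(O + O) = 9 - 3*(645 + O)/(2*O))
-S((103/116 - 9/164) - 164) = -15*(-129 + ((103/116 - 9/164) - 164))/(2*((103/116 - 9/164) - 164)) = -15*(-129 + (1981/2378 - 164))/(2*(1981/2378 - 164)) = -15*(-129 - 388011/2378)/(2*(-388011/2378)) = -15*(-2378)*(-694773)/(2*388011*2378) = -1*3473865/258674 = -3473865/258674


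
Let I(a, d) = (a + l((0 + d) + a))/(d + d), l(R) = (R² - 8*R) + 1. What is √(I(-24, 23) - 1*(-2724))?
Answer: √1440835/23 ≈ 52.189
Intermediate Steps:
l(R) = 1 + R² - 8*R
I(a, d) = (1 + (a + d)² - 8*d - 7*a)/(2*d) (I(a, d) = (a + (1 + ((0 + d) + a)² - 8*((0 + d) + a)))/(d + d) = (a + (1 + (d + a)² - 8*(d + a)))/((2*d)) = (a + (1 + (a + d)² - 8*(a + d)))*(1/(2*d)) = (a + (1 + (a + d)² + (-8*a - 8*d)))*(1/(2*d)) = (a + (1 + (a + d)² - 8*a - 8*d))*(1/(2*d)) = (1 + (a + d)² - 8*d - 7*a)*(1/(2*d)) = (1 + (a + d)² - 8*d - 7*a)/(2*d))
√(I(-24, 23) - 1*(-2724)) = √((½)*(1 + (-24 + 23)² - 8*23 - 7*(-24))/23 - 1*(-2724)) = √((½)*(1/23)*(1 + (-1)² - 184 + 168) + 2724) = √((½)*(1/23)*(1 + 1 - 184 + 168) + 2724) = √((½)*(1/23)*(-14) + 2724) = √(-7/23 + 2724) = √(62645/23) = √1440835/23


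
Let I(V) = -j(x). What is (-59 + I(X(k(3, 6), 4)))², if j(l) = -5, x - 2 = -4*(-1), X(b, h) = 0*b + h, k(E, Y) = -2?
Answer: 2916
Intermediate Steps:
X(b, h) = h (X(b, h) = 0 + h = h)
x = 6 (x = 2 - 4*(-1) = 2 + 4 = 6)
I(V) = 5 (I(V) = -1*(-5) = 5)
(-59 + I(X(k(3, 6), 4)))² = (-59 + 5)² = (-54)² = 2916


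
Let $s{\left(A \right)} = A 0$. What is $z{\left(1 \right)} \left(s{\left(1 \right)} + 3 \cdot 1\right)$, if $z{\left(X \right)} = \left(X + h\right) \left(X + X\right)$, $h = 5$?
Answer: $36$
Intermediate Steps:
$z{\left(X \right)} = 2 X \left(5 + X\right)$ ($z{\left(X \right)} = \left(X + 5\right) \left(X + X\right) = \left(5 + X\right) 2 X = 2 X \left(5 + X\right)$)
$s{\left(A \right)} = 0$
$z{\left(1 \right)} \left(s{\left(1 \right)} + 3 \cdot 1\right) = 2 \cdot 1 \left(5 + 1\right) \left(0 + 3 \cdot 1\right) = 2 \cdot 1 \cdot 6 \left(0 + 3\right) = 12 \cdot 3 = 36$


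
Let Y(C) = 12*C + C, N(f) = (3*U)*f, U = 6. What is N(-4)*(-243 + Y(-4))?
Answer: 21240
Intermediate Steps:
N(f) = 18*f (N(f) = (3*6)*f = 18*f)
Y(C) = 13*C
N(-4)*(-243 + Y(-4)) = (18*(-4))*(-243 + 13*(-4)) = -72*(-243 - 52) = -72*(-295) = 21240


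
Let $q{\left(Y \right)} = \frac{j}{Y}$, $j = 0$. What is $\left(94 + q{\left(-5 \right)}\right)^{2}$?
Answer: $8836$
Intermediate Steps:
$q{\left(Y \right)} = 0$ ($q{\left(Y \right)} = \frac{0}{Y} = 0$)
$\left(94 + q{\left(-5 \right)}\right)^{2} = \left(94 + 0\right)^{2} = 94^{2} = 8836$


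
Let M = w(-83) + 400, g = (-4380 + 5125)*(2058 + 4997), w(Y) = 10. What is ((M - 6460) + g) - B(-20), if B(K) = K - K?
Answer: 5249925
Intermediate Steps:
B(K) = 0
g = 5255975 (g = 745*7055 = 5255975)
M = 410 (M = 10 + 400 = 410)
((M - 6460) + g) - B(-20) = ((410 - 6460) + 5255975) - 1*0 = (-6050 + 5255975) + 0 = 5249925 + 0 = 5249925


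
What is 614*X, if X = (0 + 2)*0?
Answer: 0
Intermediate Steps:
X = 0 (X = 2*0 = 0)
614*X = 614*0 = 0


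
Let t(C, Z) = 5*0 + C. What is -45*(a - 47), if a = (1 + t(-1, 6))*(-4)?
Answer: 2115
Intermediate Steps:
t(C, Z) = C (t(C, Z) = 0 + C = C)
a = 0 (a = (1 - 1)*(-4) = 0*(-4) = 0)
-45*(a - 47) = -45*(0 - 47) = -45*(-47) = 2115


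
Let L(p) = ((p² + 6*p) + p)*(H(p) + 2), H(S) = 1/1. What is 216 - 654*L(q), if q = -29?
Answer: -1251540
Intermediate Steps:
H(S) = 1
L(p) = 3*p² + 21*p (L(p) = ((p² + 6*p) + p)*(1 + 2) = (p² + 7*p)*3 = 3*p² + 21*p)
216 - 654*L(q) = 216 - 1962*(-29)*(7 - 29) = 216 - 1962*(-29)*(-22) = 216 - 654*1914 = 216 - 1251756 = -1251540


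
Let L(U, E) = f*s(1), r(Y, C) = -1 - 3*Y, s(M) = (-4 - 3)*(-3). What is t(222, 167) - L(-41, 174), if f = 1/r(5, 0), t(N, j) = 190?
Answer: 3061/16 ≈ 191.31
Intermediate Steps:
s(M) = 21 (s(M) = -7*(-3) = 21)
f = -1/16 (f = 1/(-1 - 3*5) = 1/(-1 - 15) = 1/(-16) = -1/16 ≈ -0.062500)
L(U, E) = -21/16 (L(U, E) = -1/16*21 = -21/16)
t(222, 167) - L(-41, 174) = 190 - 1*(-21/16) = 190 + 21/16 = 3061/16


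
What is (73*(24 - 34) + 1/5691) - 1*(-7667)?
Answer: 39478468/5691 ≈ 6937.0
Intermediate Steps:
(73*(24 - 34) + 1/5691) - 1*(-7667) = (73*(-10) + 1/5691) + 7667 = (-730 + 1/5691) + 7667 = -4154429/5691 + 7667 = 39478468/5691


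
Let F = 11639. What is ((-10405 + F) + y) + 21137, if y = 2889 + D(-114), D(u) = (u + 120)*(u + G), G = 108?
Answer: 25224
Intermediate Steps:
D(u) = (108 + u)*(120 + u) (D(u) = (u + 120)*(u + 108) = (120 + u)*(108 + u) = (108 + u)*(120 + u))
y = 2853 (y = 2889 + (12960 + (-114)² + 228*(-114)) = 2889 + (12960 + 12996 - 25992) = 2889 - 36 = 2853)
((-10405 + F) + y) + 21137 = ((-10405 + 11639) + 2853) + 21137 = (1234 + 2853) + 21137 = 4087 + 21137 = 25224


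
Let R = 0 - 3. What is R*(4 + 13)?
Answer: -51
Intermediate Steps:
R = -3
R*(4 + 13) = -3*(4 + 13) = -3*17 = -51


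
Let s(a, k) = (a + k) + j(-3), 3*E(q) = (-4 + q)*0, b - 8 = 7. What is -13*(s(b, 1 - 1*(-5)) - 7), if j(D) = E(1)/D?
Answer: -182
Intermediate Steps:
b = 15 (b = 8 + 7 = 15)
E(q) = 0 (E(q) = ((-4 + q)*0)/3 = (⅓)*0 = 0)
j(D) = 0 (j(D) = 0/D = 0)
s(a, k) = a + k (s(a, k) = (a + k) + 0 = a + k)
-13*(s(b, 1 - 1*(-5)) - 7) = -13*((15 + (1 - 1*(-5))) - 7) = -13*((15 + (1 + 5)) - 7) = -13*((15 + 6) - 7) = -13*(21 - 7) = -13*14 = -182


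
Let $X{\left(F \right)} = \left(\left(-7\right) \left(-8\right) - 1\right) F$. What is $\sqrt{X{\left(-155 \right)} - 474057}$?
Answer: $i \sqrt{482582} \approx 694.68 i$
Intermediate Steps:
$X{\left(F \right)} = 55 F$ ($X{\left(F \right)} = \left(56 - 1\right) F = 55 F$)
$\sqrt{X{\left(-155 \right)} - 474057} = \sqrt{55 \left(-155\right) - 474057} = \sqrt{-8525 - 474057} = \sqrt{-482582} = i \sqrt{482582}$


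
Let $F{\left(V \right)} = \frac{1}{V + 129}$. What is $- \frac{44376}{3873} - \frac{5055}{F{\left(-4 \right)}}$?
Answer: $- \frac{815765417}{1291} \approx -6.3189 \cdot 10^{5}$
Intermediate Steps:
$F{\left(V \right)} = \frac{1}{129 + V}$
$- \frac{44376}{3873} - \frac{5055}{F{\left(-4 \right)}} = - \frac{44376}{3873} - \frac{5055}{\frac{1}{129 - 4}} = \left(-44376\right) \frac{1}{3873} - \frac{5055}{\frac{1}{125}} = - \frac{14792}{1291} - 5055 \frac{1}{\frac{1}{125}} = - \frac{14792}{1291} - 631875 = - \frac{815765417}{1291}$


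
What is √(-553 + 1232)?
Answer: √679 ≈ 26.058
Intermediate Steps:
√(-553 + 1232) = √679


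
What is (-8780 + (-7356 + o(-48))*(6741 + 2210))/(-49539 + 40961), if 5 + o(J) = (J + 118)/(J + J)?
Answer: 3163373653/411744 ≈ 7682.9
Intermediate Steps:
o(J) = -5 + (118 + J)/(2*J) (o(J) = -5 + (J + 118)/(J + J) = -5 + (118 + J)/((2*J)) = -5 + (118 + J)*(1/(2*J)) = -5 + (118 + J)/(2*J))
(-8780 + (-7356 + o(-48))*(6741 + 2210))/(-49539 + 40961) = (-8780 + (-7356 + (-9/2 + 59/(-48)))*(6741 + 2210))/(-49539 + 40961) = (-8780 + (-7356 + (-9/2 + 59*(-1/48)))*8951)/(-8578) = (-8780 + (-7356 + (-9/2 - 59/48))*8951)*(-1/8578) = (-8780 + (-7356 - 275/48)*8951)*(-1/8578) = (-8780 - 353363/48*8951)*(-1/8578) = (-8780 - 3162952213/48)*(-1/8578) = -3163373653/48*(-1/8578) = 3163373653/411744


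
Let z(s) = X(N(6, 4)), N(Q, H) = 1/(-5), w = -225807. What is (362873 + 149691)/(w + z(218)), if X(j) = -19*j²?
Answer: -6407050/2822597 ≈ -2.2699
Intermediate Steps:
N(Q, H) = -⅕
z(s) = -19/25 (z(s) = -19*(-⅕)² = -19*1/25 = -19/25)
(362873 + 149691)/(w + z(218)) = (362873 + 149691)/(-225807 - 19/25) = 512564/(-5645194/25) = 512564*(-25/5645194) = -6407050/2822597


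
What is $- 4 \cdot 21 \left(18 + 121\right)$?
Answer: $-11676$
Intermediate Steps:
$- 4 \cdot 21 \left(18 + 121\right) = - 84 \cdot 139 = \left(-1\right) 11676 = -11676$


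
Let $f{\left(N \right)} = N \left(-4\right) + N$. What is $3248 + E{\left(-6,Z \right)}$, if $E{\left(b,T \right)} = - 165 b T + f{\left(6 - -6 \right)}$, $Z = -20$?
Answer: $-16588$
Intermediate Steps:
$f{\left(N \right)} = - 3 N$ ($f{\left(N \right)} = - 4 N + N = - 3 N$)
$E{\left(b,T \right)} = -36 - 165 T b$ ($E{\left(b,T \right)} = - 165 b T - 3 \left(6 - -6\right) = - 165 T b - 3 \left(6 + 6\right) = - 165 T b - 36 = -36 - 165 T b$)
$3248 + E{\left(-6,Z \right)} = 3248 - \left(36 - -19800\right) = 3248 - 19836 = -16588$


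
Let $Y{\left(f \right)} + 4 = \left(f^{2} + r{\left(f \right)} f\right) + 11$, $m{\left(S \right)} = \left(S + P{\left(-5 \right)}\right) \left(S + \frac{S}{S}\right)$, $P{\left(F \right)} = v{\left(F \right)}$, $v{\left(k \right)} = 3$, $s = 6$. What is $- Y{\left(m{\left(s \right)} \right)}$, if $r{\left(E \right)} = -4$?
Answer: $-3724$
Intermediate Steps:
$P{\left(F \right)} = 3$
$m{\left(S \right)} = \left(1 + S\right) \left(3 + S\right)$ ($m{\left(S \right)} = \left(S + 3\right) \left(S + \frac{S}{S}\right) = \left(3 + S\right) \left(S + 1\right) = \left(3 + S\right) \left(1 + S\right) = \left(1 + S\right) \left(3 + S\right)$)
$Y{\left(f \right)} = 7 + f^{2} - 4 f$ ($Y{\left(f \right)} = -4 + \left(\left(f^{2} - 4 f\right) + 11\right) = -4 + \left(11 + f^{2} - 4 f\right) = 7 + f^{2} - 4 f$)
$- Y{\left(m{\left(s \right)} \right)} = - (7 + \left(3 + 6^{2} + 4 \cdot 6\right)^{2} - 4 \left(3 + 6^{2} + 4 \cdot 6\right)) = - (7 + \left(3 + 36 + 24\right)^{2} - 4 \left(3 + 36 + 24\right)) = - (7 + 63^{2} - 252) = - (7 + 3969 - 252) = \left(-1\right) 3724 = -3724$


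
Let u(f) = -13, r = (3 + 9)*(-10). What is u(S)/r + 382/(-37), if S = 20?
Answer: -45359/4440 ≈ -10.216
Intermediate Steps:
r = -120 (r = 12*(-10) = -120)
u(S)/r + 382/(-37) = -13/(-120) + 382/(-37) = -13*(-1/120) + 382*(-1/37) = 13/120 - 382/37 = -45359/4440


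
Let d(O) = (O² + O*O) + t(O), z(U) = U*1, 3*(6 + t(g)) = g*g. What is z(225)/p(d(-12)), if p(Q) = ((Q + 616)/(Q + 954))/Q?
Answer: 4333500/43 ≈ 1.0078e+5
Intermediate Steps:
t(g) = -6 + g²/3 (t(g) = -6 + (g*g)/3 = -6 + g²/3)
z(U) = U
d(O) = -6 + 7*O²/3 (d(O) = (O² + O*O) + (-6 + O²/3) = (O² + O²) + (-6 + O²/3) = 2*O² + (-6 + O²/3) = -6 + 7*O²/3)
p(Q) = (616 + Q)/(Q*(954 + Q)) (p(Q) = ((616 + Q)/(954 + Q))/Q = (616 + Q)/(Q*(954 + Q)))
z(225)/p(d(-12)) = 225/(((616 + (-6 + (7/3)*(-12)²))/((-6 + (7/3)*(-12)²)*(954 + (-6 + (7/3)*(-12)²))))) = 225/(((616 + (-6 + (7/3)*144))/((-6 + (7/3)*144)*(954 + (-6 + (7/3)*144))))) = 225/(((616 + (-6 + 336))/((-6 + 336)*(954 + (-6 + 336))))) = 225/(((616 + 330)/(330*(954 + 330)))) = 225/(((1/330)*946/1284)) = 225/(((1/330)*(1/1284)*946)) = 225/(43/19260) = 225*(19260/43) = 4333500/43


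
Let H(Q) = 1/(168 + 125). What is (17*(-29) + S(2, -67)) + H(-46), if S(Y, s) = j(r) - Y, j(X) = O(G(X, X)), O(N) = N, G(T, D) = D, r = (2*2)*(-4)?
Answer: -149722/293 ≈ -511.00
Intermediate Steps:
r = -16 (r = 4*(-4) = -16)
H(Q) = 1/293
j(X) = X
S(Y, s) = -16 - Y
(17*(-29) + S(2, -67)) + H(-46) = (17*(-29) + (-16 - 1*2)) + 1/293 = (-493 + (-16 - 2)) + 1/293 = (-493 - 18) + 1/293 = -511 + 1/293 = -149722/293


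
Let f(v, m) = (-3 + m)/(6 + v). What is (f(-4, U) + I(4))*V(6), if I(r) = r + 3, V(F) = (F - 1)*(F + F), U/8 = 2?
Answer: 810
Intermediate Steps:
U = 16 (U = 8*2 = 16)
V(F) = 2*F*(-1 + F) (V(F) = (-1 + F)*(2*F) = 2*F*(-1 + F))
I(r) = 3 + r
f(v, m) = (-3 + m)/(6 + v)
(f(-4, U) + I(4))*V(6) = ((-3 + 16)/(6 - 4) + (3 + 4))*(2*6*(-1 + 6)) = (13/2 + 7)*(2*6*5) = ((½)*13 + 7)*60 = (13/2 + 7)*60 = (27/2)*60 = 810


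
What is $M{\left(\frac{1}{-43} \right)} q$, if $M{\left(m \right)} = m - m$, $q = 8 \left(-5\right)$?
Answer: $0$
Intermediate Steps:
$q = -40$
$M{\left(m \right)} = 0$
$M{\left(\frac{1}{-43} \right)} q = 0 \left(-40\right) = 0$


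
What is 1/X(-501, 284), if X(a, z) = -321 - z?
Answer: -1/605 ≈ -0.0016529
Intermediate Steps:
1/X(-501, 284) = 1/(-321 - 1*284) = 1/(-321 - 284) = 1/(-605) = -1/605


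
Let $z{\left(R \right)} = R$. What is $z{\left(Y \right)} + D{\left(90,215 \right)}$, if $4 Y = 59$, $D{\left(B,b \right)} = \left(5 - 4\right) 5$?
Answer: $\frac{79}{4} \approx 19.75$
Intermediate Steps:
$D{\left(B,b \right)} = 5$ ($D{\left(B,b \right)} = 1 \cdot 5 = 5$)
$Y = \frac{59}{4}$ ($Y = \frac{1}{4} \cdot 59 = \frac{59}{4} \approx 14.75$)
$z{\left(Y \right)} + D{\left(90,215 \right)} = \frac{59}{4} + 5 = \frac{79}{4}$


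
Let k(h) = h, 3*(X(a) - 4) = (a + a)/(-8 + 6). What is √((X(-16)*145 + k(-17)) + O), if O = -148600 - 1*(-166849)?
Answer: 2*√44067/3 ≈ 139.95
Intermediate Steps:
X(a) = 4 - a/3 (X(a) = 4 + ((a + a)/(-8 + 6))/3 = 4 + ((2*a)/(-2))/3 = 4 + ((2*a)*(-½))/3 = 4 + (-a)/3 = 4 - a/3)
O = 18249 (O = -148600 + 166849 = 18249)
√((X(-16)*145 + k(-17)) + O) = √(((4 - ⅓*(-16))*145 - 17) + 18249) = √(((4 + 16/3)*145 - 17) + 18249) = √(((28/3)*145 - 17) + 18249) = √((4060/3 - 17) + 18249) = √(4009/3 + 18249) = √(58756/3) = 2*√44067/3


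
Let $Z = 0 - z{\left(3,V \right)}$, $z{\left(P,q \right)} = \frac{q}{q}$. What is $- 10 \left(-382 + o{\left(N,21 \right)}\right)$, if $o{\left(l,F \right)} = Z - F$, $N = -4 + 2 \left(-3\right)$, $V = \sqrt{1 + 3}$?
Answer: $4040$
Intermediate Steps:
$V = 2$ ($V = \sqrt{4} = 2$)
$z{\left(P,q \right)} = 1$
$N = -10$ ($N = -4 - 6 = -10$)
$Z = -1$ ($Z = 0 - 1 = -1$)
$o{\left(l,F \right)} = -1 - F$
$- 10 \left(-382 + o{\left(N,21 \right)}\right) = - 10 \left(-382 - 22\right) = \left(-10\right) \left(-404\right) = 4040$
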